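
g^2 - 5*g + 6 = (g - 3)*(g - 2)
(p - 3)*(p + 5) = p^2 + 2*p - 15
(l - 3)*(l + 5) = l^2 + 2*l - 15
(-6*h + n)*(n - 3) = -6*h*n + 18*h + n^2 - 3*n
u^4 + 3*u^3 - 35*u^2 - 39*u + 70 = (u - 5)*(u - 1)*(u + 2)*(u + 7)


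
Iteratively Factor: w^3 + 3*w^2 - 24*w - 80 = (w + 4)*(w^2 - w - 20) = (w + 4)^2*(w - 5)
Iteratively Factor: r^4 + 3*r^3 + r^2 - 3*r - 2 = (r - 1)*(r^3 + 4*r^2 + 5*r + 2) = (r - 1)*(r + 1)*(r^2 + 3*r + 2) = (r - 1)*(r + 1)*(r + 2)*(r + 1)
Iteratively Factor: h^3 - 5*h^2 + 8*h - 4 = (h - 2)*(h^2 - 3*h + 2) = (h - 2)*(h - 1)*(h - 2)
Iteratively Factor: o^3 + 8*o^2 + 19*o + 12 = (o + 4)*(o^2 + 4*o + 3) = (o + 3)*(o + 4)*(o + 1)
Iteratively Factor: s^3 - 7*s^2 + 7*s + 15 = (s - 3)*(s^2 - 4*s - 5) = (s - 5)*(s - 3)*(s + 1)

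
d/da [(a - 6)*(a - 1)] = 2*a - 7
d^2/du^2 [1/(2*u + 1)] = 8/(2*u + 1)^3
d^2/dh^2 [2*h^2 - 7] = 4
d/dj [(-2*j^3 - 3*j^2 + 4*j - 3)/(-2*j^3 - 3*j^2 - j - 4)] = (20*j^3 + 21*j^2 + 6*j - 19)/(4*j^6 + 12*j^5 + 13*j^4 + 22*j^3 + 25*j^2 + 8*j + 16)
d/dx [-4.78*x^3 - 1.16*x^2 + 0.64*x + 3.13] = -14.34*x^2 - 2.32*x + 0.64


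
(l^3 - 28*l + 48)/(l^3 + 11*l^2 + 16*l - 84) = (l - 4)/(l + 7)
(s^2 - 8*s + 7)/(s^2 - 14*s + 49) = (s - 1)/(s - 7)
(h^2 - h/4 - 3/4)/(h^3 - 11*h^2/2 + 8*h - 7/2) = (4*h + 3)/(2*(2*h^2 - 9*h + 7))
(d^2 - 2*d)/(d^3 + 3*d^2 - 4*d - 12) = d/(d^2 + 5*d + 6)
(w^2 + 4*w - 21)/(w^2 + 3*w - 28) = (w - 3)/(w - 4)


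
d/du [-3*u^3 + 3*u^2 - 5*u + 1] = -9*u^2 + 6*u - 5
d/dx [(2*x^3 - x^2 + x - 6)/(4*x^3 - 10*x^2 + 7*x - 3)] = (-16*x^4 + 20*x^3 + 57*x^2 - 114*x + 39)/(16*x^6 - 80*x^5 + 156*x^4 - 164*x^3 + 109*x^2 - 42*x + 9)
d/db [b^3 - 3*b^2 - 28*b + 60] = 3*b^2 - 6*b - 28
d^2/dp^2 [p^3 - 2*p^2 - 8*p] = 6*p - 4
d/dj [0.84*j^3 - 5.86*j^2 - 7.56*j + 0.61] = 2.52*j^2 - 11.72*j - 7.56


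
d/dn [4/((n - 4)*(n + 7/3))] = 12*(5 - 6*n)/(9*n^4 - 30*n^3 - 143*n^2 + 280*n + 784)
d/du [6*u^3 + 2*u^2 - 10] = 2*u*(9*u + 2)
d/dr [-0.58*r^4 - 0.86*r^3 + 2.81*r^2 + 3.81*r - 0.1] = -2.32*r^3 - 2.58*r^2 + 5.62*r + 3.81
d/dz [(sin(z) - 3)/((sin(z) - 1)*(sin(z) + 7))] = (6*sin(z) + cos(z)^2 + 10)*cos(z)/((sin(z) - 1)^2*(sin(z) + 7)^2)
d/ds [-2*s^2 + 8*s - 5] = 8 - 4*s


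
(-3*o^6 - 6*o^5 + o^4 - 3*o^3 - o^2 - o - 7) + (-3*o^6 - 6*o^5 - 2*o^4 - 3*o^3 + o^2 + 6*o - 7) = -6*o^6 - 12*o^5 - o^4 - 6*o^3 + 5*o - 14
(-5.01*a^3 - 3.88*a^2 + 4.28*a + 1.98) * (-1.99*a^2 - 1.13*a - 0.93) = 9.9699*a^5 + 13.3825*a^4 + 0.526499999999999*a^3 - 5.1682*a^2 - 6.2178*a - 1.8414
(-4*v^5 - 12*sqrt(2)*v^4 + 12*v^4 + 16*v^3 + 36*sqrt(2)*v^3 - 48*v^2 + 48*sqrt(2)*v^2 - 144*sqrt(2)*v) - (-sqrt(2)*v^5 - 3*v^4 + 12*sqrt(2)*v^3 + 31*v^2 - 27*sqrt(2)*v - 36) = -4*v^5 + sqrt(2)*v^5 - 12*sqrt(2)*v^4 + 15*v^4 + 16*v^3 + 24*sqrt(2)*v^3 - 79*v^2 + 48*sqrt(2)*v^2 - 117*sqrt(2)*v + 36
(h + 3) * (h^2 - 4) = h^3 + 3*h^2 - 4*h - 12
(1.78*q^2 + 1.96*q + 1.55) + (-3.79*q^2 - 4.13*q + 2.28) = -2.01*q^2 - 2.17*q + 3.83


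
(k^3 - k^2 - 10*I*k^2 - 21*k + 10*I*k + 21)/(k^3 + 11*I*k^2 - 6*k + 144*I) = (k^2 - k*(1 + 7*I) + 7*I)/(k^2 + 14*I*k - 48)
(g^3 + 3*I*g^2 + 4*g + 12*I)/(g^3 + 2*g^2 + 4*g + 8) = (g + 3*I)/(g + 2)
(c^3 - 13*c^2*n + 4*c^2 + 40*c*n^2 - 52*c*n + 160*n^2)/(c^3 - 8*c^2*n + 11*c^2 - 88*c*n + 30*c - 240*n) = (c^2 - 5*c*n + 4*c - 20*n)/(c^2 + 11*c + 30)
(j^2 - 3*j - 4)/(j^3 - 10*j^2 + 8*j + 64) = (j + 1)/(j^2 - 6*j - 16)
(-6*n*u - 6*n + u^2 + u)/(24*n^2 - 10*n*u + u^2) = (u + 1)/(-4*n + u)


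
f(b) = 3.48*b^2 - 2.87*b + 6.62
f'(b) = 6.96*b - 2.87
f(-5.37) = 122.38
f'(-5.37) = -40.25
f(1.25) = 8.47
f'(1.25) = 5.83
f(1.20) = 8.19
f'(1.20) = 5.48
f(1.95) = 14.26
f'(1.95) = 10.70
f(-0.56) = 9.32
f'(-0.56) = -6.77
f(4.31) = 58.90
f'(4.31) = 27.13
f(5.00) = 79.27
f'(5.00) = 31.93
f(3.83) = 46.68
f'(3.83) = 23.79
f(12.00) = 473.30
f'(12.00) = 80.65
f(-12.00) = 542.18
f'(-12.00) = -86.39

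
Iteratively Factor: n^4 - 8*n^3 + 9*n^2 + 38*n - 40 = (n - 1)*(n^3 - 7*n^2 + 2*n + 40) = (n - 5)*(n - 1)*(n^2 - 2*n - 8) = (n - 5)*(n - 1)*(n + 2)*(n - 4)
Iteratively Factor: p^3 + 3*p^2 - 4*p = (p + 4)*(p^2 - p) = p*(p + 4)*(p - 1)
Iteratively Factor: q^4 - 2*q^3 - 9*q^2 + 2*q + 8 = (q - 4)*(q^3 + 2*q^2 - q - 2) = (q - 4)*(q - 1)*(q^2 + 3*q + 2) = (q - 4)*(q - 1)*(q + 1)*(q + 2)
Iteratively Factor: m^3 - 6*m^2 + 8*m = (m - 2)*(m^2 - 4*m) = m*(m - 2)*(m - 4)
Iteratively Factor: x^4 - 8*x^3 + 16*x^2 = (x)*(x^3 - 8*x^2 + 16*x) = x*(x - 4)*(x^2 - 4*x) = x^2*(x - 4)*(x - 4)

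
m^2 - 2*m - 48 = (m - 8)*(m + 6)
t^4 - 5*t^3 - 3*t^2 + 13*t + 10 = (t - 5)*(t - 2)*(t + 1)^2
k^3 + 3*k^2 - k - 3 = (k - 1)*(k + 1)*(k + 3)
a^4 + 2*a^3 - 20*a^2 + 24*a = a*(a - 2)^2*(a + 6)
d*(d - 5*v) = d^2 - 5*d*v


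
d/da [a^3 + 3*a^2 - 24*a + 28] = 3*a^2 + 6*a - 24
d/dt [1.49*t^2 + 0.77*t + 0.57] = 2.98*t + 0.77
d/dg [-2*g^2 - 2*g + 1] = -4*g - 2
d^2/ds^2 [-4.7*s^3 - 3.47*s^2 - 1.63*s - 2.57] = -28.2*s - 6.94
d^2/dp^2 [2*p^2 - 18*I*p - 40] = 4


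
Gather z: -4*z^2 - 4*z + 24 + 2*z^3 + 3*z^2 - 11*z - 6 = 2*z^3 - z^2 - 15*z + 18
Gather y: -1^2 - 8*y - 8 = -8*y - 9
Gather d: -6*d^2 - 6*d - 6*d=-6*d^2 - 12*d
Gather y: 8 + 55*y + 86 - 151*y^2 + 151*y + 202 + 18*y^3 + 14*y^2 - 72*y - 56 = 18*y^3 - 137*y^2 + 134*y + 240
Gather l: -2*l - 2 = -2*l - 2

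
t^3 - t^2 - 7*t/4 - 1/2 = (t - 2)*(t + 1/2)^2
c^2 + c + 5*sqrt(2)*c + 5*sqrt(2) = (c + 1)*(c + 5*sqrt(2))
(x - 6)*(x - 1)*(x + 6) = x^3 - x^2 - 36*x + 36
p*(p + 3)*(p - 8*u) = p^3 - 8*p^2*u + 3*p^2 - 24*p*u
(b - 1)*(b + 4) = b^2 + 3*b - 4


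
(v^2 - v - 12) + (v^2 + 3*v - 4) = 2*v^2 + 2*v - 16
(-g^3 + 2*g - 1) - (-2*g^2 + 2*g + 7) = -g^3 + 2*g^2 - 8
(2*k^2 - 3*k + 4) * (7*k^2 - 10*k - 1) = 14*k^4 - 41*k^3 + 56*k^2 - 37*k - 4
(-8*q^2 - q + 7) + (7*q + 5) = -8*q^2 + 6*q + 12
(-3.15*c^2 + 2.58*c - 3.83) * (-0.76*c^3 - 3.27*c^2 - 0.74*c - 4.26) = 2.394*c^5 + 8.3397*c^4 - 3.1948*c^3 + 24.0339*c^2 - 8.1566*c + 16.3158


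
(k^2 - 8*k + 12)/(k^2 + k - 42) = (k - 2)/(k + 7)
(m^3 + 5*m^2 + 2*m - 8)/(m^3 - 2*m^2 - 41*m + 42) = (m^2 + 6*m + 8)/(m^2 - m - 42)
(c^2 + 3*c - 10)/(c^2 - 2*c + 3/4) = 4*(c^2 + 3*c - 10)/(4*c^2 - 8*c + 3)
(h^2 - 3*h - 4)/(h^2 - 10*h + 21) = (h^2 - 3*h - 4)/(h^2 - 10*h + 21)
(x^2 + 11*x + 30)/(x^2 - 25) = (x + 6)/(x - 5)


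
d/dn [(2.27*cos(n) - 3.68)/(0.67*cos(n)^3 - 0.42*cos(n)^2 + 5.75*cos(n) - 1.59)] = (3.0418*cos(n)^3 - 8.3502*cos(n)^2 + 3.0912*cos(n) - 17.5507)*sin(n)/(0.4489*cos(n)^6 - 0.5628*cos(n)^5 + 7.8814*cos(n)^4 - 6.9606*cos(n)^3 + 34.3981*cos(n)^2 - 18.285*cos(n) + 2.5281)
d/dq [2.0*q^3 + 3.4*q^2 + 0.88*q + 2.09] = 6.0*q^2 + 6.8*q + 0.88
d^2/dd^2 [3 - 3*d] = 0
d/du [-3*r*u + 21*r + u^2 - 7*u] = -3*r + 2*u - 7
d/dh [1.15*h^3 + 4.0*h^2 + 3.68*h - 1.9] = 3.45*h^2 + 8.0*h + 3.68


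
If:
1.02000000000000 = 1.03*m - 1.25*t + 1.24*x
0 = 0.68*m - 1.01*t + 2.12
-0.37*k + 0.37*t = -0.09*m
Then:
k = 19.82335146497 - 6.03172799704592*x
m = 19.3389385181293 - 6.58118759852864*x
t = 15.1192853389385 - 4.4308985811876*x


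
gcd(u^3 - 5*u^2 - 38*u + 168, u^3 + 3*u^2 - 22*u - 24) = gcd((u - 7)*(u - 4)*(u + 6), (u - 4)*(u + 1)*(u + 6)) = u^2 + 2*u - 24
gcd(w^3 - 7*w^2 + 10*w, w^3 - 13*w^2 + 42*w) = w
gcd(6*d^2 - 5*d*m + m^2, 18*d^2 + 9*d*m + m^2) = 1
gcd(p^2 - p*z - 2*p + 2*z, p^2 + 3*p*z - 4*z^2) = -p + z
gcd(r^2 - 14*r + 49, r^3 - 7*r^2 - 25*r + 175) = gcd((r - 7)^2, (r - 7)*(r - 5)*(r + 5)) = r - 7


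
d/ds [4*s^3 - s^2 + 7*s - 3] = 12*s^2 - 2*s + 7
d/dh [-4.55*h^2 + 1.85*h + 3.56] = 1.85 - 9.1*h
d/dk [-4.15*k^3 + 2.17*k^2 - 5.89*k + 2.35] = -12.45*k^2 + 4.34*k - 5.89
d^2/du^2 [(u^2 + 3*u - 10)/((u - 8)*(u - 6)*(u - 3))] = 2*(u^6 + 9*u^5 - 483*u^4 + 4495*u^3 - 16122*u^2 + 19548*u + 3096)/(u^9 - 51*u^8 + 1137*u^7 - 14525*u^6 + 117018*u^5 - 615708*u^4 + 2113128*u^3 - 4556736*u^2 + 5598720*u - 2985984)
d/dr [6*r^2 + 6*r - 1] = 12*r + 6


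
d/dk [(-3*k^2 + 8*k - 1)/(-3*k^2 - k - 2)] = (27*k^2 + 6*k - 17)/(9*k^4 + 6*k^3 + 13*k^2 + 4*k + 4)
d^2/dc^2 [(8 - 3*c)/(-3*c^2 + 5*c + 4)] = 2*(3*(13 - 9*c)*(-3*c^2 + 5*c + 4) - (3*c - 8)*(6*c - 5)^2)/(-3*c^2 + 5*c + 4)^3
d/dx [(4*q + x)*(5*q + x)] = 9*q + 2*x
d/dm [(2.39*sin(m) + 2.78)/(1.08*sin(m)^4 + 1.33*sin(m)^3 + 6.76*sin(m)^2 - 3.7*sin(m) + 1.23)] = (-7.7436*sin(m)^4 - 18.367*sin(m)^3 - 27.2486*sin(m)^2 - 37.5856*sin(m) + 13.2257)*cos(m)/(1.1664*sin(m)^8 + 2.8728*sin(m)^7 + 16.3705*sin(m)^6 + 9.9896*sin(m)^5 + 38.5124*sin(m)^4 - 46.7522*sin(m)^3 + 30.3196*sin(m)^2 - 9.102*sin(m) + 1.5129)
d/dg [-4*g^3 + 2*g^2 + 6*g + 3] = -12*g^2 + 4*g + 6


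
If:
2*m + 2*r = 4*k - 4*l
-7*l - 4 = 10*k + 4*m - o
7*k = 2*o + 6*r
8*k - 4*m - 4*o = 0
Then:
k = -4*r/51 - 16/51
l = -109*r/51 - 28/51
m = 53*r/17 + 8/17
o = -167*r/51 - 56/51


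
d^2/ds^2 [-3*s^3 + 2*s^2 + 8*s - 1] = 4 - 18*s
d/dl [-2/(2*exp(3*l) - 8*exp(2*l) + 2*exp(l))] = (3*exp(2*l) - 8*exp(l) + 1)*exp(-l)/(exp(2*l) - 4*exp(l) + 1)^2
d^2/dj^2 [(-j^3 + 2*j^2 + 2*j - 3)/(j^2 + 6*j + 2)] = 2*(-44*j^3 - 57*j^2 - 78*j - 118)/(j^6 + 18*j^5 + 114*j^4 + 288*j^3 + 228*j^2 + 72*j + 8)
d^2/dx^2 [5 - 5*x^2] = -10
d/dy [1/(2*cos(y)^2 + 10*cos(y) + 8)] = (2*cos(y) + 5)*sin(y)/(2*(cos(y)^2 + 5*cos(y) + 4)^2)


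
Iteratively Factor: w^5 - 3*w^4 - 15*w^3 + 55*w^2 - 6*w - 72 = (w - 2)*(w^4 - w^3 - 17*w^2 + 21*w + 36) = (w - 3)*(w - 2)*(w^3 + 2*w^2 - 11*w - 12) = (w - 3)*(w - 2)*(w + 4)*(w^2 - 2*w - 3) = (w - 3)^2*(w - 2)*(w + 4)*(w + 1)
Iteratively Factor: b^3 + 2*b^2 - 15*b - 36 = (b + 3)*(b^2 - b - 12) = (b + 3)^2*(b - 4)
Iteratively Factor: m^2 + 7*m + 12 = (m + 3)*(m + 4)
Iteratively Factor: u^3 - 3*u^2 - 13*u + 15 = (u - 1)*(u^2 - 2*u - 15) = (u - 1)*(u + 3)*(u - 5)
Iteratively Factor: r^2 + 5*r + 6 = (r + 2)*(r + 3)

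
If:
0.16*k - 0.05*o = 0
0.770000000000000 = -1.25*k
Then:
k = -0.62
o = -1.97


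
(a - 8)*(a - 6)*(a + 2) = a^3 - 12*a^2 + 20*a + 96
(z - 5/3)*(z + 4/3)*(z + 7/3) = z^3 + 2*z^2 - 3*z - 140/27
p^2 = p^2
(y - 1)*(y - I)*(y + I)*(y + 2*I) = y^4 - y^3 + 2*I*y^3 + y^2 - 2*I*y^2 - y + 2*I*y - 2*I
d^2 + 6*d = d*(d + 6)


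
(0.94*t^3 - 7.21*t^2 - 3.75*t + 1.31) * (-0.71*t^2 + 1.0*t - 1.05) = -0.6674*t^5 + 6.0591*t^4 - 5.5345*t^3 + 2.8904*t^2 + 5.2475*t - 1.3755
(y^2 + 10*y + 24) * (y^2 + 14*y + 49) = y^4 + 24*y^3 + 213*y^2 + 826*y + 1176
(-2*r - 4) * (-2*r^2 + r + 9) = 4*r^3 + 6*r^2 - 22*r - 36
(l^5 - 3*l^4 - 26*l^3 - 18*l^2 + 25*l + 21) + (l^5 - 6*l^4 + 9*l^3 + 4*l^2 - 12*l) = 2*l^5 - 9*l^4 - 17*l^3 - 14*l^2 + 13*l + 21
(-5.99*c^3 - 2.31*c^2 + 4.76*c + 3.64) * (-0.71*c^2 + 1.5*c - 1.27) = 4.2529*c^5 - 7.3449*c^4 + 0.762700000000001*c^3 + 7.4893*c^2 - 0.585199999999999*c - 4.6228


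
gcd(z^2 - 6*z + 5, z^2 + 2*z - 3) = z - 1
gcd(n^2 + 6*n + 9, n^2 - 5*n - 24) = n + 3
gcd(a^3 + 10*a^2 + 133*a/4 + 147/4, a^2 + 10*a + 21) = a + 3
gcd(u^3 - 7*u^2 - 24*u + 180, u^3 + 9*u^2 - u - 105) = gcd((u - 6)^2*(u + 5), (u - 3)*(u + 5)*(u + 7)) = u + 5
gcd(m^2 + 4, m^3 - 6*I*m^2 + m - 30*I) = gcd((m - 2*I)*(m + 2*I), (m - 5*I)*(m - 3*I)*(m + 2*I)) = m + 2*I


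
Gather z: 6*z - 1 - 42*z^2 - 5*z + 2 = -42*z^2 + z + 1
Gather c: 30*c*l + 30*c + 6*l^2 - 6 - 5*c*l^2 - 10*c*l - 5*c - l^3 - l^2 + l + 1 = c*(-5*l^2 + 20*l + 25) - l^3 + 5*l^2 + l - 5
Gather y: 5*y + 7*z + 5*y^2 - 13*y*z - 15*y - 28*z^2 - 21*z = 5*y^2 + y*(-13*z - 10) - 28*z^2 - 14*z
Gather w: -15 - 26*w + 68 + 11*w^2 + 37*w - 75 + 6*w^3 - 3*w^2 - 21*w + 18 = 6*w^3 + 8*w^2 - 10*w - 4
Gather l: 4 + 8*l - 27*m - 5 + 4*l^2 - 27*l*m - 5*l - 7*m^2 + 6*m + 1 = 4*l^2 + l*(3 - 27*m) - 7*m^2 - 21*m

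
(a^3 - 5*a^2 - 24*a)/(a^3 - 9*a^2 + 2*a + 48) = a*(a + 3)/(a^2 - a - 6)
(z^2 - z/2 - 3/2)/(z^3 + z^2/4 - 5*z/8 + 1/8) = 4*(2*z - 3)/(8*z^2 - 6*z + 1)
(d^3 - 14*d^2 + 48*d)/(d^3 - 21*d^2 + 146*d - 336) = d/(d - 7)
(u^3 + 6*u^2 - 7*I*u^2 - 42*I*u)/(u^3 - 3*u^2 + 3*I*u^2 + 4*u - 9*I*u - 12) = u*(u^2 + u*(6 - 7*I) - 42*I)/(u^3 + 3*u^2*(-1 + I) + u*(4 - 9*I) - 12)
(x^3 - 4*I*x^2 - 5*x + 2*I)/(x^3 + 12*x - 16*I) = (x^2 - 2*I*x - 1)/(x^2 + 2*I*x + 8)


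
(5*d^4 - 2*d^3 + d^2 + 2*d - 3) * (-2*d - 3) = -10*d^5 - 11*d^4 + 4*d^3 - 7*d^2 + 9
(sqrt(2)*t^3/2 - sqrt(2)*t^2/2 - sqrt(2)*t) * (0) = 0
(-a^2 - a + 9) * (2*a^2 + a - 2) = -2*a^4 - 3*a^3 + 19*a^2 + 11*a - 18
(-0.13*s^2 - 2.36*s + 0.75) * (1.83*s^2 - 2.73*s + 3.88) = -0.2379*s^4 - 3.9639*s^3 + 7.3109*s^2 - 11.2043*s + 2.91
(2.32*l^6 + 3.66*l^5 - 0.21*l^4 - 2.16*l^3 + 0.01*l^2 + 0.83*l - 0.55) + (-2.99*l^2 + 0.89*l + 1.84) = 2.32*l^6 + 3.66*l^5 - 0.21*l^4 - 2.16*l^3 - 2.98*l^2 + 1.72*l + 1.29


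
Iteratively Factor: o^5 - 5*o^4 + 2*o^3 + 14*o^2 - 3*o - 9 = (o + 1)*(o^4 - 6*o^3 + 8*o^2 + 6*o - 9) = (o - 3)*(o + 1)*(o^3 - 3*o^2 - o + 3) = (o - 3)*(o + 1)^2*(o^2 - 4*o + 3) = (o - 3)*(o - 1)*(o + 1)^2*(o - 3)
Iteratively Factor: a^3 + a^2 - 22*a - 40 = (a + 4)*(a^2 - 3*a - 10) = (a - 5)*(a + 4)*(a + 2)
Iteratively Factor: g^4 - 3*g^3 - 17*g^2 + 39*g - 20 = (g - 1)*(g^3 - 2*g^2 - 19*g + 20) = (g - 1)*(g + 4)*(g^2 - 6*g + 5) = (g - 1)^2*(g + 4)*(g - 5)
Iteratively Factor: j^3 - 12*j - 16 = (j + 2)*(j^2 - 2*j - 8) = (j - 4)*(j + 2)*(j + 2)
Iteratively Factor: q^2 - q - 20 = (q - 5)*(q + 4)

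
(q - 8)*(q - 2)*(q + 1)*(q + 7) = q^4 - 2*q^3 - 57*q^2 + 58*q + 112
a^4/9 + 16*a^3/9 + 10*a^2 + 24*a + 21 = (a/3 + 1)^2*(a + 3)*(a + 7)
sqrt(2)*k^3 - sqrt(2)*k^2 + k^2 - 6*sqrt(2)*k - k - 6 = (k - 3)*(k + 2)*(sqrt(2)*k + 1)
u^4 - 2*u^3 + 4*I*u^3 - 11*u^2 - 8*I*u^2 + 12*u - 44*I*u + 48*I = (u - 4)*(u - 1)*(u + 3)*(u + 4*I)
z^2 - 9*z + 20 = (z - 5)*(z - 4)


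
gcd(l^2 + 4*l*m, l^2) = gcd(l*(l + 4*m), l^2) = l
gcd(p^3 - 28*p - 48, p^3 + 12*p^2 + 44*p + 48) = p^2 + 6*p + 8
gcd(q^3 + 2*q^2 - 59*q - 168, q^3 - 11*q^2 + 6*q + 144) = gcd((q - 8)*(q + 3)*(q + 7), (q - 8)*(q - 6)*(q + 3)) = q^2 - 5*q - 24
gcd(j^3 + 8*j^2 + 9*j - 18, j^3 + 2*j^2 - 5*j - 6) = j + 3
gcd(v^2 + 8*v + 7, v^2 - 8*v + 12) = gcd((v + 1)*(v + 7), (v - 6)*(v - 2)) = 1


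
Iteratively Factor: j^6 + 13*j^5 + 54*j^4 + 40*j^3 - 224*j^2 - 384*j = (j + 4)*(j^5 + 9*j^4 + 18*j^3 - 32*j^2 - 96*j) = j*(j + 4)*(j^4 + 9*j^3 + 18*j^2 - 32*j - 96) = j*(j - 2)*(j + 4)*(j^3 + 11*j^2 + 40*j + 48) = j*(j - 2)*(j + 3)*(j + 4)*(j^2 + 8*j + 16) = j*(j - 2)*(j + 3)*(j + 4)^2*(j + 4)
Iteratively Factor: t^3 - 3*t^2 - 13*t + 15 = (t - 1)*(t^2 - 2*t - 15) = (t - 5)*(t - 1)*(t + 3)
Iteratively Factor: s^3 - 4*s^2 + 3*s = (s)*(s^2 - 4*s + 3) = s*(s - 3)*(s - 1)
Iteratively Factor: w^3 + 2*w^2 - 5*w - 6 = (w + 1)*(w^2 + w - 6) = (w - 2)*(w + 1)*(w + 3)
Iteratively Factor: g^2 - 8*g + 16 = (g - 4)*(g - 4)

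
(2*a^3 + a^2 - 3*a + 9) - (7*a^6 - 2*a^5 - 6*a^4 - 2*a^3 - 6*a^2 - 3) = -7*a^6 + 2*a^5 + 6*a^4 + 4*a^3 + 7*a^2 - 3*a + 12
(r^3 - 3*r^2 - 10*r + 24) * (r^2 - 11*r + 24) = r^5 - 14*r^4 + 47*r^3 + 62*r^2 - 504*r + 576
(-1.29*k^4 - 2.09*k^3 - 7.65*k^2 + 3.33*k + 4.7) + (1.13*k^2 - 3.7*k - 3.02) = -1.29*k^4 - 2.09*k^3 - 6.52*k^2 - 0.37*k + 1.68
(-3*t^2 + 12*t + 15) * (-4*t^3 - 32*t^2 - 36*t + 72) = 12*t^5 + 48*t^4 - 336*t^3 - 1128*t^2 + 324*t + 1080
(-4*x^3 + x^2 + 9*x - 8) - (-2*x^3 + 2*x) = -2*x^3 + x^2 + 7*x - 8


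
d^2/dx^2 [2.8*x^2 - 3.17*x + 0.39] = 5.60000000000000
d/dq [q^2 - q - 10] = 2*q - 1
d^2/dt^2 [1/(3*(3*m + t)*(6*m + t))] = 2*((3*m + t)^2 + (3*m + t)*(6*m + t) + (6*m + t)^2)/(3*(3*m + t)^3*(6*m + t)^3)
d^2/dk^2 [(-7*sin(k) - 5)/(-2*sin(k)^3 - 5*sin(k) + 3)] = (-112*sin(k)^7 - 180*sin(k)^6 + 448*sin(k)^5 - 406*sin(k)^4 - 410*sin(k)^3 + 574*sin(k)^2 + 42*sin(k) + 460)/(2*sin(k)^3 + 5*sin(k) - 3)^3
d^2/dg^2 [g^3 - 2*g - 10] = 6*g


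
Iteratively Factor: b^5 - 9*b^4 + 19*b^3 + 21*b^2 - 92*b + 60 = (b - 3)*(b^4 - 6*b^3 + b^2 + 24*b - 20) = (b - 5)*(b - 3)*(b^3 - b^2 - 4*b + 4) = (b - 5)*(b - 3)*(b - 1)*(b^2 - 4) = (b - 5)*(b - 3)*(b - 2)*(b - 1)*(b + 2)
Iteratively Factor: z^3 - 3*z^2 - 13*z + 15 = (z - 1)*(z^2 - 2*z - 15) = (z - 5)*(z - 1)*(z + 3)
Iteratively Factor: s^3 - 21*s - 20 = (s + 1)*(s^2 - s - 20) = (s - 5)*(s + 1)*(s + 4)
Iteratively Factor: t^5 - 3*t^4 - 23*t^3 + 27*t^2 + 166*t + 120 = (t + 2)*(t^4 - 5*t^3 - 13*t^2 + 53*t + 60) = (t + 2)*(t + 3)*(t^3 - 8*t^2 + 11*t + 20) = (t - 4)*(t + 2)*(t + 3)*(t^2 - 4*t - 5) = (t - 4)*(t + 1)*(t + 2)*(t + 3)*(t - 5)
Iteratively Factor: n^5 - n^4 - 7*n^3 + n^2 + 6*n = (n)*(n^4 - n^3 - 7*n^2 + n + 6) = n*(n - 1)*(n^3 - 7*n - 6) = n*(n - 1)*(n + 2)*(n^2 - 2*n - 3) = n*(n - 3)*(n - 1)*(n + 2)*(n + 1)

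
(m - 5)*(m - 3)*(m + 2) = m^3 - 6*m^2 - m + 30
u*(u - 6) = u^2 - 6*u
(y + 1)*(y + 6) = y^2 + 7*y + 6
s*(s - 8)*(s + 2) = s^3 - 6*s^2 - 16*s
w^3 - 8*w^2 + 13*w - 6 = (w - 6)*(w - 1)^2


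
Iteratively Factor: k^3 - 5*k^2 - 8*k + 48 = (k + 3)*(k^2 - 8*k + 16) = (k - 4)*(k + 3)*(k - 4)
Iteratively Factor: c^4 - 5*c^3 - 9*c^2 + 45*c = (c)*(c^3 - 5*c^2 - 9*c + 45) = c*(c - 3)*(c^2 - 2*c - 15) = c*(c - 5)*(c - 3)*(c + 3)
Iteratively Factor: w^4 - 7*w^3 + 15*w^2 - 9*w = (w - 1)*(w^3 - 6*w^2 + 9*w) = (w - 3)*(w - 1)*(w^2 - 3*w) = (w - 3)^2*(w - 1)*(w)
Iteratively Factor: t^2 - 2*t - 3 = (t + 1)*(t - 3)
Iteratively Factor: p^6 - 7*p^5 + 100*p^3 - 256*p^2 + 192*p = (p)*(p^5 - 7*p^4 + 100*p^2 - 256*p + 192) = p*(p - 2)*(p^4 - 5*p^3 - 10*p^2 + 80*p - 96) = p*(p - 2)*(p + 4)*(p^3 - 9*p^2 + 26*p - 24) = p*(p - 2)^2*(p + 4)*(p^2 - 7*p + 12) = p*(p - 4)*(p - 2)^2*(p + 4)*(p - 3)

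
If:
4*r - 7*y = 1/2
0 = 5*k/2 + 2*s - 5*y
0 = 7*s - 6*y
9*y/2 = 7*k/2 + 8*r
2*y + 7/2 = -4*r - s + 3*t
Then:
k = -92/987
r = 1/1128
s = -20/329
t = 362/329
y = -10/141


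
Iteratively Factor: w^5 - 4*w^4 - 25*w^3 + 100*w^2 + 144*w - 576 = (w - 4)*(w^4 - 25*w^2 + 144) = (w - 4)*(w - 3)*(w^3 + 3*w^2 - 16*w - 48) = (w - 4)*(w - 3)*(w + 4)*(w^2 - w - 12) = (w - 4)*(w - 3)*(w + 3)*(w + 4)*(w - 4)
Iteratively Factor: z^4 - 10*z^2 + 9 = (z + 1)*(z^3 - z^2 - 9*z + 9) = (z + 1)*(z + 3)*(z^2 - 4*z + 3) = (z - 1)*(z + 1)*(z + 3)*(z - 3)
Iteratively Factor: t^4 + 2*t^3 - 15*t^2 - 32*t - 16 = (t - 4)*(t^3 + 6*t^2 + 9*t + 4) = (t - 4)*(t + 1)*(t^2 + 5*t + 4) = (t - 4)*(t + 1)*(t + 4)*(t + 1)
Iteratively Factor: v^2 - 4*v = (v - 4)*(v)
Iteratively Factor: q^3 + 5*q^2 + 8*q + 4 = (q + 2)*(q^2 + 3*q + 2) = (q + 1)*(q + 2)*(q + 2)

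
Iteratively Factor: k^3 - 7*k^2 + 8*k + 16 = (k + 1)*(k^2 - 8*k + 16) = (k - 4)*(k + 1)*(k - 4)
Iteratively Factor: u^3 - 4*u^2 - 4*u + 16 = (u - 4)*(u^2 - 4) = (u - 4)*(u - 2)*(u + 2)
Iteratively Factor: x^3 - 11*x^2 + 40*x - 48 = (x - 4)*(x^2 - 7*x + 12) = (x - 4)^2*(x - 3)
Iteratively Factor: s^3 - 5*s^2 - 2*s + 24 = (s - 3)*(s^2 - 2*s - 8) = (s - 4)*(s - 3)*(s + 2)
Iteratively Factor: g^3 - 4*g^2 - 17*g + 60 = (g + 4)*(g^2 - 8*g + 15) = (g - 5)*(g + 4)*(g - 3)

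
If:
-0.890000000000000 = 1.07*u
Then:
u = -0.83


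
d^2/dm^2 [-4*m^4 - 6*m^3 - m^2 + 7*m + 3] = -48*m^2 - 36*m - 2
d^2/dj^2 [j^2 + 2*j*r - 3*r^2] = 2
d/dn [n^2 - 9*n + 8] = 2*n - 9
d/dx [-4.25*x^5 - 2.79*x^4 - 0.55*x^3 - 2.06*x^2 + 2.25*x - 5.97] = -21.25*x^4 - 11.16*x^3 - 1.65*x^2 - 4.12*x + 2.25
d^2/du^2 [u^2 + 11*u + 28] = 2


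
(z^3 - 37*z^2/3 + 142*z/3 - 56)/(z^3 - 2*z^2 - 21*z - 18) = (3*z^2 - 19*z + 28)/(3*(z^2 + 4*z + 3))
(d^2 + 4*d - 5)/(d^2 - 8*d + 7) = (d + 5)/(d - 7)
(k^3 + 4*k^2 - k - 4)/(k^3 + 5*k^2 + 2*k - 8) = (k + 1)/(k + 2)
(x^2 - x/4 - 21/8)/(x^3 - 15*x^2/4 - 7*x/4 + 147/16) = 2/(2*x - 7)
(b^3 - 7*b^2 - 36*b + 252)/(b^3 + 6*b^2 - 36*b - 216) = (b - 7)/(b + 6)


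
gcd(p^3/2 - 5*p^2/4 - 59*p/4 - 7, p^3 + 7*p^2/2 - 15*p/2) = 1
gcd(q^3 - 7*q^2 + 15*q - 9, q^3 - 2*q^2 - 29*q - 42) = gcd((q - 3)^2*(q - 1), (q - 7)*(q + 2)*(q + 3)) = 1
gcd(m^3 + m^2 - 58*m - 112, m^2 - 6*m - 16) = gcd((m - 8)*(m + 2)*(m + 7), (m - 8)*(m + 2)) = m^2 - 6*m - 16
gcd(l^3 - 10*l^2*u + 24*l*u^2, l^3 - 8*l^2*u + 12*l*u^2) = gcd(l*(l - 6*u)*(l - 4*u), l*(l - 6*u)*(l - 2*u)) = -l^2 + 6*l*u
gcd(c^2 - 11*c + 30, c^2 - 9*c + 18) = c - 6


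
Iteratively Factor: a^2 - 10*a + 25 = (a - 5)*(a - 5)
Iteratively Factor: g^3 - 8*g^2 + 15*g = (g)*(g^2 - 8*g + 15) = g*(g - 5)*(g - 3)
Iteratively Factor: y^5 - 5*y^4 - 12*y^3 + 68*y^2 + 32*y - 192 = (y - 4)*(y^4 - y^3 - 16*y^2 + 4*y + 48) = (y - 4)*(y - 2)*(y^3 + y^2 - 14*y - 24) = (y - 4)^2*(y - 2)*(y^2 + 5*y + 6) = (y - 4)^2*(y - 2)*(y + 2)*(y + 3)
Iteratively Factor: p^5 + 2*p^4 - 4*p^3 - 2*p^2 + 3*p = (p + 1)*(p^4 + p^3 - 5*p^2 + 3*p) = (p - 1)*(p + 1)*(p^3 + 2*p^2 - 3*p) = (p - 1)*(p + 1)*(p + 3)*(p^2 - p) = (p - 1)^2*(p + 1)*(p + 3)*(p)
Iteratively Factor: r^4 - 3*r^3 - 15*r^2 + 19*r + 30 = (r - 2)*(r^3 - r^2 - 17*r - 15) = (r - 5)*(r - 2)*(r^2 + 4*r + 3) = (r - 5)*(r - 2)*(r + 3)*(r + 1)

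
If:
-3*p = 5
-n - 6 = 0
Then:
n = -6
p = -5/3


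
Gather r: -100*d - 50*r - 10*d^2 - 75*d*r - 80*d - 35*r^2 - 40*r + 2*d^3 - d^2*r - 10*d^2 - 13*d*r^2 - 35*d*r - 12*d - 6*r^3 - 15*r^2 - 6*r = 2*d^3 - 20*d^2 - 192*d - 6*r^3 + r^2*(-13*d - 50) + r*(-d^2 - 110*d - 96)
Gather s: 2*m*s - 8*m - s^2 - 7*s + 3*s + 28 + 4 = -8*m - s^2 + s*(2*m - 4) + 32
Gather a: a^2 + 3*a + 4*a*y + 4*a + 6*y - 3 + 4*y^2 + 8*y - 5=a^2 + a*(4*y + 7) + 4*y^2 + 14*y - 8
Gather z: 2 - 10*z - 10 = -10*z - 8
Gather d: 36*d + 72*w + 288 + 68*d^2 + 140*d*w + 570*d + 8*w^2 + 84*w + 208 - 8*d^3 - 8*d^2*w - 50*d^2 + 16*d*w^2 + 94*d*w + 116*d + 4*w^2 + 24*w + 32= -8*d^3 + d^2*(18 - 8*w) + d*(16*w^2 + 234*w + 722) + 12*w^2 + 180*w + 528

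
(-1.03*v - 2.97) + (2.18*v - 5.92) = 1.15*v - 8.89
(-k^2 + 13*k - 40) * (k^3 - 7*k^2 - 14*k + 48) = -k^5 + 20*k^4 - 117*k^3 + 50*k^2 + 1184*k - 1920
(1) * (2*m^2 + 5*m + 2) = 2*m^2 + 5*m + 2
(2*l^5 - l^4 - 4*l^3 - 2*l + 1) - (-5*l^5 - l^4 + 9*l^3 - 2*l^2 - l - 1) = 7*l^5 - 13*l^3 + 2*l^2 - l + 2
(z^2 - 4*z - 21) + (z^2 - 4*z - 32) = 2*z^2 - 8*z - 53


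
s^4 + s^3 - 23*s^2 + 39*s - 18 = (s - 3)*(s - 1)^2*(s + 6)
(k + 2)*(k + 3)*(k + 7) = k^3 + 12*k^2 + 41*k + 42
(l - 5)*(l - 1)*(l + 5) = l^3 - l^2 - 25*l + 25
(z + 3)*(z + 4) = z^2 + 7*z + 12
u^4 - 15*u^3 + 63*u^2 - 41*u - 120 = (u - 8)*(u - 5)*(u - 3)*(u + 1)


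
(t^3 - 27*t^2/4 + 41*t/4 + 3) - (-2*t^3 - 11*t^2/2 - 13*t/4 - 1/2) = 3*t^3 - 5*t^2/4 + 27*t/2 + 7/2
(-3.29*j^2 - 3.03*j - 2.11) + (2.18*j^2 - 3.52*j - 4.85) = -1.11*j^2 - 6.55*j - 6.96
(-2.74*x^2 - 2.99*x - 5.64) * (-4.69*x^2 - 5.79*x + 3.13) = 12.8506*x^4 + 29.8877*x^3 + 35.1875*x^2 + 23.2969*x - 17.6532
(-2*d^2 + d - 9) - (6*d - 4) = -2*d^2 - 5*d - 5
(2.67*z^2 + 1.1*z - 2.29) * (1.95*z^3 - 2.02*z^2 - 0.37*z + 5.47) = 5.2065*z^5 - 3.2484*z^4 - 7.6754*z^3 + 18.8237*z^2 + 6.8643*z - 12.5263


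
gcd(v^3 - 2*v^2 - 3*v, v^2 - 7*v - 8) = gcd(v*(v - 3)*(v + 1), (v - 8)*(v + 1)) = v + 1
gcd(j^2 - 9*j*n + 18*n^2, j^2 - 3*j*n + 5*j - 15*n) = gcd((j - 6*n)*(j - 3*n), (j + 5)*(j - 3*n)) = j - 3*n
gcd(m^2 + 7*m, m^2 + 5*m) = m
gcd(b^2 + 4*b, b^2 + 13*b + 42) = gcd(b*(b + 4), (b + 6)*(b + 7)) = 1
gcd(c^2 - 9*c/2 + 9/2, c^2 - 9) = c - 3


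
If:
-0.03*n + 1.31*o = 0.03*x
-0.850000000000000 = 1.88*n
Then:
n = -0.45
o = 0.0229007633587786*x - 0.0103540685398733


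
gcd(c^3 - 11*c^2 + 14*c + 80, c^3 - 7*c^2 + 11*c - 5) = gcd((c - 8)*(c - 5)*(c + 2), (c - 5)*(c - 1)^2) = c - 5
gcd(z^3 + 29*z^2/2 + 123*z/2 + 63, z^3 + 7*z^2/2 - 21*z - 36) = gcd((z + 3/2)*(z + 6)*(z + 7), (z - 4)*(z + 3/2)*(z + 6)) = z^2 + 15*z/2 + 9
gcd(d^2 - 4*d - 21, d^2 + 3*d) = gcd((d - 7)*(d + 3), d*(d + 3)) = d + 3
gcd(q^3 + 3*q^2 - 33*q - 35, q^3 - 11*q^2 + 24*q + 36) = q + 1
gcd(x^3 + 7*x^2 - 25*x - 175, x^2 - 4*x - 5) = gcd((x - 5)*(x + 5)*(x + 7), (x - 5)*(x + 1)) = x - 5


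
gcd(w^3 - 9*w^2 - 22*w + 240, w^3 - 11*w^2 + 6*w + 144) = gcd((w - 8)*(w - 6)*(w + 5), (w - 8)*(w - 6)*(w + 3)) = w^2 - 14*w + 48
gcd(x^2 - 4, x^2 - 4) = x^2 - 4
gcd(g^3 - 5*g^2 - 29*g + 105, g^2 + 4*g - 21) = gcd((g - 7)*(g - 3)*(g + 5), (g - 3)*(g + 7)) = g - 3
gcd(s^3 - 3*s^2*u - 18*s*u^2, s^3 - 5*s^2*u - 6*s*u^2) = s^2 - 6*s*u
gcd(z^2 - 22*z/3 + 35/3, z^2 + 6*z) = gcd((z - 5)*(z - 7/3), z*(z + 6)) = 1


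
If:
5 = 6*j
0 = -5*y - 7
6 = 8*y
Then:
No Solution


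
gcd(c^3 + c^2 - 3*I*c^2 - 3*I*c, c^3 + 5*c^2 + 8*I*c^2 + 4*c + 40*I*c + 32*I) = c + 1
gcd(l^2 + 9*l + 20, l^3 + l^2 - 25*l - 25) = l + 5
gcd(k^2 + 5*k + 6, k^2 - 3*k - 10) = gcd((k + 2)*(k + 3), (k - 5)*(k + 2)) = k + 2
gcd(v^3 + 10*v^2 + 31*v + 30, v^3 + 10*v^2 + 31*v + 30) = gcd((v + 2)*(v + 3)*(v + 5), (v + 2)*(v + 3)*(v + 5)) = v^3 + 10*v^2 + 31*v + 30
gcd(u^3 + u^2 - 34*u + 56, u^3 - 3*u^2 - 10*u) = 1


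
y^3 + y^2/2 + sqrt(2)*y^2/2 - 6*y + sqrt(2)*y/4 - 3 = (y + 1/2)*(y - 3*sqrt(2)/2)*(y + 2*sqrt(2))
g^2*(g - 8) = g^3 - 8*g^2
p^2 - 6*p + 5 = (p - 5)*(p - 1)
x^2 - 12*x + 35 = (x - 7)*(x - 5)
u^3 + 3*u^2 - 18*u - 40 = (u - 4)*(u + 2)*(u + 5)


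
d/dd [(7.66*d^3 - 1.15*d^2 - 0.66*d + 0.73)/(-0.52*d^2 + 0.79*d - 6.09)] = (-3.9832*d^4 + 12.1028*d^3 - 141.1999*d^2 + 14.7662*d + 3.4427)/(0.2704*d^4 - 0.8216*d^3 + 6.9577*d^2 - 9.6222*d + 37.0881)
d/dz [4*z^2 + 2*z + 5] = 8*z + 2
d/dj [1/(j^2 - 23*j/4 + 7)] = 4*(23 - 8*j)/(4*j^2 - 23*j + 28)^2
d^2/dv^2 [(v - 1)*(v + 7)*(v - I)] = 6*v + 12 - 2*I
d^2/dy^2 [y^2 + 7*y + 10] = 2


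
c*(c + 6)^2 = c^3 + 12*c^2 + 36*c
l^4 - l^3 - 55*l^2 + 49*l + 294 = (l - 7)*(l - 3)*(l + 2)*(l + 7)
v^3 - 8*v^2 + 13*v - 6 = (v - 6)*(v - 1)^2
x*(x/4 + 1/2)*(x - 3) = x^3/4 - x^2/4 - 3*x/2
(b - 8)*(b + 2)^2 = b^3 - 4*b^2 - 28*b - 32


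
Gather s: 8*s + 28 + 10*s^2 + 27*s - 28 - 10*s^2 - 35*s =0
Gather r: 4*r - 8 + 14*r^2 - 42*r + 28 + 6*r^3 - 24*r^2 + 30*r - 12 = 6*r^3 - 10*r^2 - 8*r + 8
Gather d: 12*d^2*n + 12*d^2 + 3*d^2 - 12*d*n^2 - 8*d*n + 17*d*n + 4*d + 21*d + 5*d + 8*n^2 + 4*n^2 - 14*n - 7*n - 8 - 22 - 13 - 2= d^2*(12*n + 15) + d*(-12*n^2 + 9*n + 30) + 12*n^2 - 21*n - 45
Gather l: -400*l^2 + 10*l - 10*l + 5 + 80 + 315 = 400 - 400*l^2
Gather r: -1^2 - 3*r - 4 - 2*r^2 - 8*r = -2*r^2 - 11*r - 5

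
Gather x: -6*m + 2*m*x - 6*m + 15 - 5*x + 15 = -12*m + x*(2*m - 5) + 30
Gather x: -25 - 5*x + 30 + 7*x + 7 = 2*x + 12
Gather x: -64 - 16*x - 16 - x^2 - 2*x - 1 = -x^2 - 18*x - 81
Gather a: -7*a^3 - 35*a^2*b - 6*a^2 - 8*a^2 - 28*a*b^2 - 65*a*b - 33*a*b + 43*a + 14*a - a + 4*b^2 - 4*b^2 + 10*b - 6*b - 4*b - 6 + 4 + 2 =-7*a^3 + a^2*(-35*b - 14) + a*(-28*b^2 - 98*b + 56)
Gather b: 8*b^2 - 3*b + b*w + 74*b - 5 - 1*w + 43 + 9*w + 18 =8*b^2 + b*(w + 71) + 8*w + 56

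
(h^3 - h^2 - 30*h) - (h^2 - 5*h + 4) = h^3 - 2*h^2 - 25*h - 4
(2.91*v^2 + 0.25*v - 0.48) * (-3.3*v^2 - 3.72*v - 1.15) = -9.603*v^4 - 11.6502*v^3 - 2.6925*v^2 + 1.4981*v + 0.552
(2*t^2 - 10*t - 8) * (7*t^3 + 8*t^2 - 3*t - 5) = 14*t^5 - 54*t^4 - 142*t^3 - 44*t^2 + 74*t + 40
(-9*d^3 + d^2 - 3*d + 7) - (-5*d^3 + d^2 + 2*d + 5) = -4*d^3 - 5*d + 2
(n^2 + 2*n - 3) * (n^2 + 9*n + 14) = n^4 + 11*n^3 + 29*n^2 + n - 42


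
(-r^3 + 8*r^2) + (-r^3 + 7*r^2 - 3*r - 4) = -2*r^3 + 15*r^2 - 3*r - 4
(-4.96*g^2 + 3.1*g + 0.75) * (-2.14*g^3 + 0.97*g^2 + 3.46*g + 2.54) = 10.6144*g^5 - 11.4452*g^4 - 15.7596*g^3 - 1.1449*g^2 + 10.469*g + 1.905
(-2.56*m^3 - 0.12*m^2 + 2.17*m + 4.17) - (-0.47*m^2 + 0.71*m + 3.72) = -2.56*m^3 + 0.35*m^2 + 1.46*m + 0.45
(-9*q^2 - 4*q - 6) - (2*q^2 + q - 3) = -11*q^2 - 5*q - 3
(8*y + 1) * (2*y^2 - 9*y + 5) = 16*y^3 - 70*y^2 + 31*y + 5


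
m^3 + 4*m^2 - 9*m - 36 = (m - 3)*(m + 3)*(m + 4)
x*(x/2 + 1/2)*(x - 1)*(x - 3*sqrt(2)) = x^4/2 - 3*sqrt(2)*x^3/2 - x^2/2 + 3*sqrt(2)*x/2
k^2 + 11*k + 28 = (k + 4)*(k + 7)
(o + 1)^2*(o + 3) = o^3 + 5*o^2 + 7*o + 3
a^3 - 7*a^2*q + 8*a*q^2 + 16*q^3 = (a - 4*q)^2*(a + q)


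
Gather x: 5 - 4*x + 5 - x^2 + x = -x^2 - 3*x + 10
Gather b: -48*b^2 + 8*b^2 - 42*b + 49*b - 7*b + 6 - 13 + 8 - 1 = -40*b^2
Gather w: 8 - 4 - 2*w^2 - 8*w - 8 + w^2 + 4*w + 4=-w^2 - 4*w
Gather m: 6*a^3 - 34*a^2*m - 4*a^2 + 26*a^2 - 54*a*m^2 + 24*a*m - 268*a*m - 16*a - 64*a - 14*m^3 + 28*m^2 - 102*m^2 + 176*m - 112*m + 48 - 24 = 6*a^3 + 22*a^2 - 80*a - 14*m^3 + m^2*(-54*a - 74) + m*(-34*a^2 - 244*a + 64) + 24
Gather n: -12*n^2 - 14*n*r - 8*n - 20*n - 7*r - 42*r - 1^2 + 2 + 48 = -12*n^2 + n*(-14*r - 28) - 49*r + 49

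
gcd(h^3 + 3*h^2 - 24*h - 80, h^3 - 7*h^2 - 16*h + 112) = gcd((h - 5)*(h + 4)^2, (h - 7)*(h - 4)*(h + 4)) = h + 4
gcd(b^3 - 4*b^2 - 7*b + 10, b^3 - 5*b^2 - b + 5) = b^2 - 6*b + 5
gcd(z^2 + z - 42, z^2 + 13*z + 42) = z + 7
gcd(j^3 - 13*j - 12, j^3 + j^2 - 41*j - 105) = j + 3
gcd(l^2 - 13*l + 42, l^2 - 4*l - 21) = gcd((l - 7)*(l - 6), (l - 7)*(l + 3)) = l - 7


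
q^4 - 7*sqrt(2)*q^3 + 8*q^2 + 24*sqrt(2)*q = q*(q - 6*sqrt(2))*(q - 2*sqrt(2))*(q + sqrt(2))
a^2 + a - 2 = (a - 1)*(a + 2)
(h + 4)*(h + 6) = h^2 + 10*h + 24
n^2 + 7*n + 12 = (n + 3)*(n + 4)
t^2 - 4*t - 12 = (t - 6)*(t + 2)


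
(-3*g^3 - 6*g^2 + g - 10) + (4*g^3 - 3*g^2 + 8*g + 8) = g^3 - 9*g^2 + 9*g - 2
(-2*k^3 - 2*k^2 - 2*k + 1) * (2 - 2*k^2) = 4*k^5 + 4*k^4 - 6*k^2 - 4*k + 2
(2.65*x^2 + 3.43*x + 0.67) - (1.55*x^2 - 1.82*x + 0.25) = 1.1*x^2 + 5.25*x + 0.42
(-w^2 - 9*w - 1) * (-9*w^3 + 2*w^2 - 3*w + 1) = 9*w^5 + 79*w^4 - 6*w^3 + 24*w^2 - 6*w - 1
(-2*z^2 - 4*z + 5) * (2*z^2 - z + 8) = -4*z^4 - 6*z^3 - 2*z^2 - 37*z + 40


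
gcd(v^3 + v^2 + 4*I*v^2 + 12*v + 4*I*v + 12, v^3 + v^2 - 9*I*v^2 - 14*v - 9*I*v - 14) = v^2 + v*(1 - 2*I) - 2*I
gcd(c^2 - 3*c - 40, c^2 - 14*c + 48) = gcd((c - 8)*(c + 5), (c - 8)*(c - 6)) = c - 8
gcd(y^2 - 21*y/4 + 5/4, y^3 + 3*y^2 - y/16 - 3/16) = y - 1/4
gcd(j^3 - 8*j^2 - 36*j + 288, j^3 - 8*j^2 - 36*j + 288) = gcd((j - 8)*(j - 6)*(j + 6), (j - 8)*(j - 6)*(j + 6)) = j^3 - 8*j^2 - 36*j + 288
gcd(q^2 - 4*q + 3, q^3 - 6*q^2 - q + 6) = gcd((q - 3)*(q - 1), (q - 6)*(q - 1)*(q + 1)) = q - 1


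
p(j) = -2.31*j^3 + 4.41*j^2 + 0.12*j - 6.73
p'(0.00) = 0.12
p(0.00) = -6.73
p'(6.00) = -196.44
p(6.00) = -346.21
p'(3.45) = -51.94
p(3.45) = -48.68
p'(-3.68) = -126.19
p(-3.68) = 167.67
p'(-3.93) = -141.58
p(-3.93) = 201.12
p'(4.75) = -114.34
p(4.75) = -154.23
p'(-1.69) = -34.58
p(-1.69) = 16.81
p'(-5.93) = -295.88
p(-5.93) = 629.33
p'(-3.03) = -90.23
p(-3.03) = 97.65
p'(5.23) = -143.31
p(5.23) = -215.93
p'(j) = -6.93*j^2 + 8.82*j + 0.12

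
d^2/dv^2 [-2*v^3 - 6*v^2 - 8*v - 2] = -12*v - 12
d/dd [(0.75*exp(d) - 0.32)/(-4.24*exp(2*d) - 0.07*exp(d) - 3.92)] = (3.18*exp(2*d) - 2.7136*exp(d) - 2.9624)*exp(d)/(17.9776*exp(4*d) + 0.5936*exp(3*d) + 33.2465*exp(2*d) + 0.5488*exp(d) + 15.3664)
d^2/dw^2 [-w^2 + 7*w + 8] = -2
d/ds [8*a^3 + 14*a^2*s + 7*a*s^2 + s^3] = 14*a^2 + 14*a*s + 3*s^2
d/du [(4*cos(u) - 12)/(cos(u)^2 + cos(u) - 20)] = 4*(cos(u)^2 - 6*cos(u) + 17)*sin(u)/(cos(u)^2 + cos(u) - 20)^2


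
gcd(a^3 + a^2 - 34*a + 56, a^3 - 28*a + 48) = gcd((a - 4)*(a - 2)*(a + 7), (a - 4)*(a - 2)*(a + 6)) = a^2 - 6*a + 8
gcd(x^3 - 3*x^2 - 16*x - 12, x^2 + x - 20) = 1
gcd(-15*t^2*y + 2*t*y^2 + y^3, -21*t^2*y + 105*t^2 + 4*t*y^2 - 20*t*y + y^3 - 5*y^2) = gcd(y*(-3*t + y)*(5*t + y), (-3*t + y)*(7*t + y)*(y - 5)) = -3*t + y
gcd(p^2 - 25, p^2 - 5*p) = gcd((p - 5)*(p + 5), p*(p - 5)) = p - 5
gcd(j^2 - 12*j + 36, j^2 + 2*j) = 1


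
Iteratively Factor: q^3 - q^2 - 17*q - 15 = (q - 5)*(q^2 + 4*q + 3) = (q - 5)*(q + 3)*(q + 1)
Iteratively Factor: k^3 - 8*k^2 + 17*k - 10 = (k - 5)*(k^2 - 3*k + 2) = (k - 5)*(k - 1)*(k - 2)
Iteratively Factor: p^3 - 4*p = (p)*(p^2 - 4) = p*(p - 2)*(p + 2)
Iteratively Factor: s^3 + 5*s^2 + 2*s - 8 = (s + 2)*(s^2 + 3*s - 4) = (s + 2)*(s + 4)*(s - 1)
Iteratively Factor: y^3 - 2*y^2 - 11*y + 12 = (y + 3)*(y^2 - 5*y + 4) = (y - 4)*(y + 3)*(y - 1)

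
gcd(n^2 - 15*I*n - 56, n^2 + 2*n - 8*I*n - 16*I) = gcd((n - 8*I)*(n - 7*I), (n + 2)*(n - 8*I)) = n - 8*I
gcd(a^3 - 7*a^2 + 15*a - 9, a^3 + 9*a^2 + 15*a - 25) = a - 1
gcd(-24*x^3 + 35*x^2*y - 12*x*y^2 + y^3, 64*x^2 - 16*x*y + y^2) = 8*x - y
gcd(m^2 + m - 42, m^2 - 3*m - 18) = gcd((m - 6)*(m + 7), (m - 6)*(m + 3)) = m - 6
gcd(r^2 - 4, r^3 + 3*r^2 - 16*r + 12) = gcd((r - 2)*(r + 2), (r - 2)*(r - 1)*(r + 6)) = r - 2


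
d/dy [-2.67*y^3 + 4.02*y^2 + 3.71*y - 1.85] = -8.01*y^2 + 8.04*y + 3.71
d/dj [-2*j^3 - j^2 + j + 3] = -6*j^2 - 2*j + 1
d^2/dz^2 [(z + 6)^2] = 2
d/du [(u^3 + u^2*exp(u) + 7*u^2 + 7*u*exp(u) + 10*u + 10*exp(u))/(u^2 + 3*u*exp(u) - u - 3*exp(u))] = (-(3*u*exp(u) + 2*u - 1)*(u^3 + u^2*exp(u) + 7*u^2 + 7*u*exp(u) + 10*u + 10*exp(u)) + (u^2 + 3*u*exp(u) - u - 3*exp(u))*(u^2*exp(u) + 3*u^2 + 9*u*exp(u) + 14*u + 17*exp(u) + 10))/(u^2 + 3*u*exp(u) - u - 3*exp(u))^2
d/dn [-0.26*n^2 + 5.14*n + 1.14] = 5.14 - 0.52*n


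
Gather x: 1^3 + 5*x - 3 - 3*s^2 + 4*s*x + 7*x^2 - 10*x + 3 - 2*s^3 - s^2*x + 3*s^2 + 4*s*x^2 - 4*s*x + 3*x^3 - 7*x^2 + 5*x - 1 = -2*s^3 - s^2*x + 4*s*x^2 + 3*x^3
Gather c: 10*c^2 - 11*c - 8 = 10*c^2 - 11*c - 8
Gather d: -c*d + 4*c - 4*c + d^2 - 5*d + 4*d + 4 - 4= d^2 + d*(-c - 1)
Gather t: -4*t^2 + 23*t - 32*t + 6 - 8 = -4*t^2 - 9*t - 2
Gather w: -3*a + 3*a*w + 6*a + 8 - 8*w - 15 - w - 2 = 3*a + w*(3*a - 9) - 9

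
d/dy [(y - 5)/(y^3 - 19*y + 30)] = (y^3 - 19*y - (y - 5)*(3*y^2 - 19) + 30)/(y^3 - 19*y + 30)^2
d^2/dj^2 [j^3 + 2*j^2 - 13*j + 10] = 6*j + 4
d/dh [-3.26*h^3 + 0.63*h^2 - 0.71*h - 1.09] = -9.78*h^2 + 1.26*h - 0.71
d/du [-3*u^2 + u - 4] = 1 - 6*u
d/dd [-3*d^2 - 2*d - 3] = -6*d - 2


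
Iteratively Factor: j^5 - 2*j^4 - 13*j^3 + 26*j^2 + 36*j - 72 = (j - 2)*(j^4 - 13*j^2 + 36) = (j - 2)*(j + 3)*(j^3 - 3*j^2 - 4*j + 12) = (j - 2)*(j + 2)*(j + 3)*(j^2 - 5*j + 6) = (j - 2)^2*(j + 2)*(j + 3)*(j - 3)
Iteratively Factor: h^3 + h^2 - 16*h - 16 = (h + 1)*(h^2 - 16) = (h + 1)*(h + 4)*(h - 4)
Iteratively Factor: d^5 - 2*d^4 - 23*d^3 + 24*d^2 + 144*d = (d - 4)*(d^4 + 2*d^3 - 15*d^2 - 36*d) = (d - 4)^2*(d^3 + 6*d^2 + 9*d) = d*(d - 4)^2*(d^2 + 6*d + 9) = d*(d - 4)^2*(d + 3)*(d + 3)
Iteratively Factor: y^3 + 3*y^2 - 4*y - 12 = (y - 2)*(y^2 + 5*y + 6) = (y - 2)*(y + 2)*(y + 3)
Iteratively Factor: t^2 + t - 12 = (t + 4)*(t - 3)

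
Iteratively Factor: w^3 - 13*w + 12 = (w + 4)*(w^2 - 4*w + 3) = (w - 3)*(w + 4)*(w - 1)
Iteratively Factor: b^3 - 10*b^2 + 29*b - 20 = (b - 1)*(b^2 - 9*b + 20) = (b - 5)*(b - 1)*(b - 4)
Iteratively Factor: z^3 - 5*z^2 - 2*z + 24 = (z + 2)*(z^2 - 7*z + 12) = (z - 4)*(z + 2)*(z - 3)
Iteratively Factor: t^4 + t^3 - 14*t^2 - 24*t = (t)*(t^3 + t^2 - 14*t - 24) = t*(t + 3)*(t^2 - 2*t - 8) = t*(t + 2)*(t + 3)*(t - 4)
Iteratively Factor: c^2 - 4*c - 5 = (c + 1)*(c - 5)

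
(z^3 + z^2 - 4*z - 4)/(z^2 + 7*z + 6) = (z^2 - 4)/(z + 6)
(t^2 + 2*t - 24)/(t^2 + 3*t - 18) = (t - 4)/(t - 3)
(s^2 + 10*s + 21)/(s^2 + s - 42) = (s + 3)/(s - 6)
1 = 1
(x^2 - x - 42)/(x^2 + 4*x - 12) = (x - 7)/(x - 2)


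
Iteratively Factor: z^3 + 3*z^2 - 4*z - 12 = (z + 2)*(z^2 + z - 6) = (z + 2)*(z + 3)*(z - 2)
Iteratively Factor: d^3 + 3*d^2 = (d)*(d^2 + 3*d) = d*(d + 3)*(d)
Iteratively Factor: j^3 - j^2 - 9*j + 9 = (j + 3)*(j^2 - 4*j + 3) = (j - 3)*(j + 3)*(j - 1)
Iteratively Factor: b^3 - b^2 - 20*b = (b - 5)*(b^2 + 4*b) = (b - 5)*(b + 4)*(b)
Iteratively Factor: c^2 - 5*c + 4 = (c - 4)*(c - 1)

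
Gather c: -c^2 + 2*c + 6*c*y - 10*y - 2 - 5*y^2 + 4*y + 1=-c^2 + c*(6*y + 2) - 5*y^2 - 6*y - 1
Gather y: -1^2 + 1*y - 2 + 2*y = 3*y - 3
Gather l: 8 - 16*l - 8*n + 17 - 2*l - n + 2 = -18*l - 9*n + 27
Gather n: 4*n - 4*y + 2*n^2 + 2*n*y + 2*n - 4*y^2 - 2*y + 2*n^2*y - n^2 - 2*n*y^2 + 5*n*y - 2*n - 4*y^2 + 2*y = n^2*(2*y + 1) + n*(-2*y^2 + 7*y + 4) - 8*y^2 - 4*y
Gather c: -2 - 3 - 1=-6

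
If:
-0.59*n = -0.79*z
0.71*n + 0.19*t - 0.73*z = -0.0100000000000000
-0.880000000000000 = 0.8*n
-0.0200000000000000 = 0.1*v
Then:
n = -1.10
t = 0.90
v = -0.20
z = -0.82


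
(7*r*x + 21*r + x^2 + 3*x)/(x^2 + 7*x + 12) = (7*r + x)/(x + 4)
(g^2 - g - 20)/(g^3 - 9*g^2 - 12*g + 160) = 1/(g - 8)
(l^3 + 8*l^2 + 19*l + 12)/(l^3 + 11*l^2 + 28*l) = (l^2 + 4*l + 3)/(l*(l + 7))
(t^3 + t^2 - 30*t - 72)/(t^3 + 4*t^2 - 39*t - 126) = (t + 4)/(t + 7)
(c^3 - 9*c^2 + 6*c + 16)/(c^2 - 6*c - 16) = (c^2 - c - 2)/(c + 2)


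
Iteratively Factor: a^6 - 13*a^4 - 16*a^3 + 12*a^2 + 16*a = (a - 1)*(a^5 + a^4 - 12*a^3 - 28*a^2 - 16*a) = (a - 1)*(a + 2)*(a^4 - a^3 - 10*a^2 - 8*a) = (a - 1)*(a + 1)*(a + 2)*(a^3 - 2*a^2 - 8*a) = a*(a - 1)*(a + 1)*(a + 2)*(a^2 - 2*a - 8) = a*(a - 1)*(a + 1)*(a + 2)^2*(a - 4)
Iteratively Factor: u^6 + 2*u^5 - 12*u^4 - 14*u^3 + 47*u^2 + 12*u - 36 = (u - 2)*(u^5 + 4*u^4 - 4*u^3 - 22*u^2 + 3*u + 18) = (u - 2)*(u + 3)*(u^4 + u^3 - 7*u^2 - u + 6) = (u - 2)*(u + 1)*(u + 3)*(u^3 - 7*u + 6) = (u - 2)*(u - 1)*(u + 1)*(u + 3)*(u^2 + u - 6) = (u - 2)^2*(u - 1)*(u + 1)*(u + 3)*(u + 3)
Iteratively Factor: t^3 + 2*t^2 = (t)*(t^2 + 2*t) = t^2*(t + 2)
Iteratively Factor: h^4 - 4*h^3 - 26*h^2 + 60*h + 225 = (h + 3)*(h^3 - 7*h^2 - 5*h + 75) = (h - 5)*(h + 3)*(h^2 - 2*h - 15) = (h - 5)*(h + 3)^2*(h - 5)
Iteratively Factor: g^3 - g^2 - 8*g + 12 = (g - 2)*(g^2 + g - 6) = (g - 2)*(g + 3)*(g - 2)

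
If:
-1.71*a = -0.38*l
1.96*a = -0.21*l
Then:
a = 0.00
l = 0.00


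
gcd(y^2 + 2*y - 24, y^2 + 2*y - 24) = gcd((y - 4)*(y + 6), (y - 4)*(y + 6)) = y^2 + 2*y - 24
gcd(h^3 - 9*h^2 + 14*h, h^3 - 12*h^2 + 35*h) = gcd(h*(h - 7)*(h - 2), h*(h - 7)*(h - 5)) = h^2 - 7*h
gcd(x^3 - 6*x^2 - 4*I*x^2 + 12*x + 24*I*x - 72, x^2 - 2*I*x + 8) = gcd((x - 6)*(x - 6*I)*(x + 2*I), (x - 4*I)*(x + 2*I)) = x + 2*I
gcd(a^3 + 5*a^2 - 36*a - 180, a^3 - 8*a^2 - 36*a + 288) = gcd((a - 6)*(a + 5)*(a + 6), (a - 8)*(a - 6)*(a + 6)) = a^2 - 36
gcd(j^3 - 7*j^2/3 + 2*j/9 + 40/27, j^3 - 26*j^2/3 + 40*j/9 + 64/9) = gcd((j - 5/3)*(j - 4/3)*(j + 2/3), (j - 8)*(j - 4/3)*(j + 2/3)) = j^2 - 2*j/3 - 8/9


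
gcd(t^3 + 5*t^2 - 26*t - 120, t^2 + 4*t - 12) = t + 6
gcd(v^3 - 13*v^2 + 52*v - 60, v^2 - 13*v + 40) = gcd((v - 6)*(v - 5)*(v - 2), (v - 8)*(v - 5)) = v - 5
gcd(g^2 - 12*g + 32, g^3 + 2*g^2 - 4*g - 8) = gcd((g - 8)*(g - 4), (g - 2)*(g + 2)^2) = 1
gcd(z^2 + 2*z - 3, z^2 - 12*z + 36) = 1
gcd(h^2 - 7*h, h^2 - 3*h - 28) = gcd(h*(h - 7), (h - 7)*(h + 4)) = h - 7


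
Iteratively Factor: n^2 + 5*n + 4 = (n + 4)*(n + 1)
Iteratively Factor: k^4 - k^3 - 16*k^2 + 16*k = (k - 1)*(k^3 - 16*k) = k*(k - 1)*(k^2 - 16) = k*(k - 4)*(k - 1)*(k + 4)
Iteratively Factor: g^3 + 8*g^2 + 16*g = (g + 4)*(g^2 + 4*g) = g*(g + 4)*(g + 4)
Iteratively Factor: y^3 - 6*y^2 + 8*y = (y - 4)*(y^2 - 2*y) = y*(y - 4)*(y - 2)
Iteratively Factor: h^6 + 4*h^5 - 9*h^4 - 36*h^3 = (h)*(h^5 + 4*h^4 - 9*h^3 - 36*h^2) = h*(h + 3)*(h^4 + h^3 - 12*h^2) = h*(h - 3)*(h + 3)*(h^3 + 4*h^2) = h*(h - 3)*(h + 3)*(h + 4)*(h^2) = h^2*(h - 3)*(h + 3)*(h + 4)*(h)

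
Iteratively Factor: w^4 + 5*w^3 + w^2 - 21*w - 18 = (w + 3)*(w^3 + 2*w^2 - 5*w - 6) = (w + 3)^2*(w^2 - w - 2) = (w - 2)*(w + 3)^2*(w + 1)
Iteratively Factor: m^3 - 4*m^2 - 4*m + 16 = (m - 4)*(m^2 - 4) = (m - 4)*(m - 2)*(m + 2)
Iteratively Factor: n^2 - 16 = (n - 4)*(n + 4)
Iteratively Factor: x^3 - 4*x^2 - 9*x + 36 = (x - 4)*(x^2 - 9) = (x - 4)*(x - 3)*(x + 3)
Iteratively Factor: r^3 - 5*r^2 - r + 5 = (r - 5)*(r^2 - 1) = (r - 5)*(r - 1)*(r + 1)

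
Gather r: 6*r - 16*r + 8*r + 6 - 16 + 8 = -2*r - 2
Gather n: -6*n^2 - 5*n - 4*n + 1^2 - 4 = -6*n^2 - 9*n - 3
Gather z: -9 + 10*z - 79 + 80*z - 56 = 90*z - 144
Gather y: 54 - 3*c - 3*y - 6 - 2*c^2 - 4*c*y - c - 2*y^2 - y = -2*c^2 - 4*c - 2*y^2 + y*(-4*c - 4) + 48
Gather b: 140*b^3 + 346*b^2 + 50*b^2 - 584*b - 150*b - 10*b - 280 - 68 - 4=140*b^3 + 396*b^2 - 744*b - 352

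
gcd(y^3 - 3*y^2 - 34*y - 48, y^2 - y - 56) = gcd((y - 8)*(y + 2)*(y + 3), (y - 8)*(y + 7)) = y - 8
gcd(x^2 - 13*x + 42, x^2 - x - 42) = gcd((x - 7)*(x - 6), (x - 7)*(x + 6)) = x - 7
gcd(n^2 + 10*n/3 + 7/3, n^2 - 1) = n + 1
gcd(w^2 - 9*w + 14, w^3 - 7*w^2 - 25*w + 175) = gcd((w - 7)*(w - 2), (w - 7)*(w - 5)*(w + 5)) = w - 7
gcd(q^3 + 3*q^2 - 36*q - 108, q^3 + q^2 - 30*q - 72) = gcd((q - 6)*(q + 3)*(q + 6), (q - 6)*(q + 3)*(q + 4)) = q^2 - 3*q - 18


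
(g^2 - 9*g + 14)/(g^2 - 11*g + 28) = (g - 2)/(g - 4)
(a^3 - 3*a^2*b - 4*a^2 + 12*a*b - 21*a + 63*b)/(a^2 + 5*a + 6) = (a^2 - 3*a*b - 7*a + 21*b)/(a + 2)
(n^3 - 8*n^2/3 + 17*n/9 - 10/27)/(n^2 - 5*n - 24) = (-27*n^3 + 72*n^2 - 51*n + 10)/(27*(-n^2 + 5*n + 24))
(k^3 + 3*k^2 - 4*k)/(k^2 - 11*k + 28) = k*(k^2 + 3*k - 4)/(k^2 - 11*k + 28)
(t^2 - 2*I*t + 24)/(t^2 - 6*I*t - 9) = (-t^2 + 2*I*t - 24)/(-t^2 + 6*I*t + 9)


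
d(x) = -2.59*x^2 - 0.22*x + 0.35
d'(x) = -5.18*x - 0.22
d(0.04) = 0.34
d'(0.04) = -0.43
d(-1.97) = -9.27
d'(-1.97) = 9.98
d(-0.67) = -0.67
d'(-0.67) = 3.25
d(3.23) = -27.38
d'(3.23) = -16.95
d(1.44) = -5.34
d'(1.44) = -7.68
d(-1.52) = -5.30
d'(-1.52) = 7.65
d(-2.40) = -14.04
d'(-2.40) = 12.21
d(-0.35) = 0.11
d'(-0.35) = 1.59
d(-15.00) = -579.10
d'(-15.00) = 77.48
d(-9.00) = -207.46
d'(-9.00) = 46.40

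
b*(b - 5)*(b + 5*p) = b^3 + 5*b^2*p - 5*b^2 - 25*b*p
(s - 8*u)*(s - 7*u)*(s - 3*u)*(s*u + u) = s^4*u - 18*s^3*u^2 + s^3*u + 101*s^2*u^3 - 18*s^2*u^2 - 168*s*u^4 + 101*s*u^3 - 168*u^4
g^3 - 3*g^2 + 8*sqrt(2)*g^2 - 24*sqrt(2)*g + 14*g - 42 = (g - 3)*(g + sqrt(2))*(g + 7*sqrt(2))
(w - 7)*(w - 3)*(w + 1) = w^3 - 9*w^2 + 11*w + 21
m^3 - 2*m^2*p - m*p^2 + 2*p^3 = (m - 2*p)*(m - p)*(m + p)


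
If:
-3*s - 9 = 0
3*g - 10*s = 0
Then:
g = -10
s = -3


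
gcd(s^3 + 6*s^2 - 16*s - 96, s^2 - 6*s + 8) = s - 4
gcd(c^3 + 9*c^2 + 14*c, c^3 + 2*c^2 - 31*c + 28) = c + 7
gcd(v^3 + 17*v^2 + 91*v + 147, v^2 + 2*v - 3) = v + 3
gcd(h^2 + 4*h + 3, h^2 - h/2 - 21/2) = h + 3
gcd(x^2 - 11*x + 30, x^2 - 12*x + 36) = x - 6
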